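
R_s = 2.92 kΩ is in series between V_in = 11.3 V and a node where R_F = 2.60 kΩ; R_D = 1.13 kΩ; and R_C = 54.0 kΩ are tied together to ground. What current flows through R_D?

Parallel bank: R_p = 1/(1/2.60 + 1/1.13 + 1/54.0) = 0.7763 kΩ.
V_A by voltage divider: V_A = 11.3 × 0.7763/(2.92 + 0.7763) = 2.373 V.
Branch current I = V_A/R_D = 2.373/1.13 = 2.100 mA.

I ≈ 2.10 mA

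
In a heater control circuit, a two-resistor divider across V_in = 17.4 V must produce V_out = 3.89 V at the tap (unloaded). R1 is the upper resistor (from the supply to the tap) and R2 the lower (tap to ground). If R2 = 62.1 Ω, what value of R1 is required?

R1 ≈ 216 Ω

Required fraction k = V_out/V_in = 0.2236.
So R1 = R2 · (V_in/V_out − 1) = 62.1 × (17.4/3.89 − 1) = 62.1 × 3.473 = 215.7 Ω.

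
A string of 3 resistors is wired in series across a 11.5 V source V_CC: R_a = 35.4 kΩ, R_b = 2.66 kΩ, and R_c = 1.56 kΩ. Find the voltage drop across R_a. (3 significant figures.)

ΣR = 35.4 + 2.66 + 1.56 = 39.62 kΩ.
By the voltage-divider rule, V = 11.5 × 35.40/39.62 = 10.28 V.

V ≈ 10.3 V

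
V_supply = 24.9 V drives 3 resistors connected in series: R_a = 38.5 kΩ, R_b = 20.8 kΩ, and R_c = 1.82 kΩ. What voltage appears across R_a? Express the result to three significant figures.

Total series resistance ΣR = 38.5 + 20.8 + 1.82 = 61.12 kΩ.
Voltage divider: V = V_supply · (38.50 / 61.12) = 24.9 × 0.6299 = 15.68 V.

V ≈ 15.7 V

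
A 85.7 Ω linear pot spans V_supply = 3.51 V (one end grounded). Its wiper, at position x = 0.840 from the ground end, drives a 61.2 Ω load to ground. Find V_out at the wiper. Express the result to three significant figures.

The pot divides into 13.71 Ω above the wiper and 71.99 Ω below.
Lower segment in parallel with the load: 71.99 ‖ 61.2 = 33.08 Ω.
Loaded-divider output: V_out = 3.51 × 0.7069 = 2.481 V.

V_out ≈ 2.48 V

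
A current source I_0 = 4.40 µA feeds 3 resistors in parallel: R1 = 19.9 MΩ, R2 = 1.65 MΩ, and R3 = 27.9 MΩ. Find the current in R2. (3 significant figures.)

I ≈ 3.85 µA

ΣG = 1/19.9 + 1/1.65 + 1/27.9 = 0.6922.
By the current-divider rule, I = I_0 · G_k/ΣG = 4.40 × 0.8756 = 3.853 µA.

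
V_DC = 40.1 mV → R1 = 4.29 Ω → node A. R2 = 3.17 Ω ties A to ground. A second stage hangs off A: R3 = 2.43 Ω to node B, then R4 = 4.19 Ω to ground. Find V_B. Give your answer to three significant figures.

Node A sees R2 in parallel with the series input of stage 2, R3 + R4 = 6.620 Ω.
Effective lower resistance at A: R2 ‖ 6.620 = 2.144 Ω.
V_A = 40.1 × 2.144/(4.29 + 2.144) = 13.36 mV.
Stage 2 is unloaded, so V_B = V_A · R4/(R3+R4) = 13.36 × 4.19/6.620 = 8.456 mV.

V_B ≈ 8.46 mV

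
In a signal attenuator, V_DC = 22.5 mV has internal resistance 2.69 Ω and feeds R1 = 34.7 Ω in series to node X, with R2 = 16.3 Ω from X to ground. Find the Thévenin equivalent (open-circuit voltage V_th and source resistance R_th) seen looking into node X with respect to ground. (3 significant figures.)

R1' = 2.69 + 34.7 = 37.39 Ω (source resistance + R1).
V_th is the unloaded tap voltage: V_DC · R2/(R1'+R2) = 22.5 × 0.3036 = 6.831 mV.
Looking into X with the source shorted: R_th = R1'·R2/(R1'+R2) = 37.39 × 16.3/53.69 = 11.35 Ω.

V_th ≈ 6.83 mV, R_th ≈ 11.4 Ω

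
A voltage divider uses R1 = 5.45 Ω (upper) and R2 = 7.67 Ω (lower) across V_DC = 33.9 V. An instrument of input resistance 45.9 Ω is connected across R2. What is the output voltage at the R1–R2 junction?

The load sits in parallel with R2, giving an effective lower resistance R2' = R2·R_L/(R2+R_L) = 6.572 Ω.
Then V_out = V_DC · R2'/(R1 + R2') = 33.9 × 6.572/12.02 = 18.53 V.
(Unloaded it would be 19.8 V; the load pulls it down.)

V_out ≈ 18.5 V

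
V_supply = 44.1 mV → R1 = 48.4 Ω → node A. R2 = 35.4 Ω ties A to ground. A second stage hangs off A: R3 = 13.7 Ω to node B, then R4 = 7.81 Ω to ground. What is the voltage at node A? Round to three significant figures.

V_A ≈ 9.55 mV

The second stage (R3 + R4 = 21.51 Ω) loads node A in parallel with R2.
R2 ‖ (R3+R4) = 13.38 Ω.
V_A = 44.1 × 13.38/(48.4 + 13.38) = 9.551 mV.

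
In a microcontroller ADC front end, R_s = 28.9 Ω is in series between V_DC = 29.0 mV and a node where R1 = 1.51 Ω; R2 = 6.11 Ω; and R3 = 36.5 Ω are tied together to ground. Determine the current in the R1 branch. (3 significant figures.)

I ≈ 0.748 mA

Equivalent of the parallel group: R_p = 1.172 Ω.
V_A = 29.0 × 1.172/30.07 = 1.130 mV.
Branch current I = V_A/R1 = 1.130/1.51 = 0.7484 mA.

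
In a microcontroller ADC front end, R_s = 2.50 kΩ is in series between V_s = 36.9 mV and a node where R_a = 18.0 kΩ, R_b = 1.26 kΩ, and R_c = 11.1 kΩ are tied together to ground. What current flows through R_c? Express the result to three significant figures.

I ≈ 0.993 µA

Equivalent of the parallel group: R_p = 1.065 kΩ.
V_A = 36.9 × 1.065/3.565 = 11.02 mV.
I(R_c) = V_A / R_c = 11.02/11.1 = 0.9929 µA.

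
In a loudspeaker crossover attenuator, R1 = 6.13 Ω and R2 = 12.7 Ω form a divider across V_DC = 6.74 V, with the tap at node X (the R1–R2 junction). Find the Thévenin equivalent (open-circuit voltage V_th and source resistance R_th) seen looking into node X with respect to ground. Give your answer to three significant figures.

V_th ≈ 4.55 V, R_th ≈ 4.13 Ω

With X open, the divider is unloaded: V_th = 6.74 × 12.7/18.83 = 4.546 V.
Looking into X with the source shorted: R_th = R1·R2/(R1+R2) = 6.130 × 12.7/18.83 = 4.134 Ω.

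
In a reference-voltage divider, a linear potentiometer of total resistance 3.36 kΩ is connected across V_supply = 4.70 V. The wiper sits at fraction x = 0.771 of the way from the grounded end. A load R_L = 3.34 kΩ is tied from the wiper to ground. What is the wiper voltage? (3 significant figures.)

V_out ≈ 3.08 V

The pot divides into 0.7694 kΩ above the wiper and 2.591 kΩ below.
Lower segment in parallel with the load: 2.591 ‖ 3.34 = 1.459 kΩ.
Loaded-divider output: V_out = 4.70 × 0.6547 = 3.077 V.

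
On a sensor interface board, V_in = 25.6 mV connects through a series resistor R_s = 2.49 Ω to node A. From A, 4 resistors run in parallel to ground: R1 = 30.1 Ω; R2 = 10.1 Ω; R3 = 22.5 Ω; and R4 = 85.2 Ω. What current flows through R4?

I ≈ 0.205 mA

Equivalent of the parallel group: R_p = 5.307 Ω.
V_A by voltage divider: V_A = 25.6 × 5.307/(2.49 + 5.307) = 17.43 mV.
Branch current I = V_A/R4 = 17.43/85.2 = 0.2045 mA.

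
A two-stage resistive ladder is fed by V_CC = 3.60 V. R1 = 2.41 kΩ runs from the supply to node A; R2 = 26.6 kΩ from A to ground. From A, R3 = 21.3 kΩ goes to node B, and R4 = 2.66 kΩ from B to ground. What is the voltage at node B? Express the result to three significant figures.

The second stage (R3 + R4 = 23.96 kΩ) loads node A in parallel with R2.
Effective lower resistance at A: R2 ‖ 23.96 = 12.61 kΩ.
V_A = 3.60 × 12.61/(2.41 + 12.61) = 3.022 V.
Stage 2 is unloaded, so V_B = V_A · R4/(R3+R4) = 3.022 × 2.66/23.96 = 0.3355 V.

V_B ≈ 0.336 V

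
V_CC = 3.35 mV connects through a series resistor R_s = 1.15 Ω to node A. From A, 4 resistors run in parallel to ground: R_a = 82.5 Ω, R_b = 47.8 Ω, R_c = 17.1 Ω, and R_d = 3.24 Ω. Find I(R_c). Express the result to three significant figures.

I ≈ 0.134 mA

Equivalent of the parallel group: R_p = 2.499 Ω.
V_A = 3.35 × 2.499/3.649 = 2.294 mV.
I(R_c) = V_A / R_c = 2.294/17.1 = 0.1342 mA.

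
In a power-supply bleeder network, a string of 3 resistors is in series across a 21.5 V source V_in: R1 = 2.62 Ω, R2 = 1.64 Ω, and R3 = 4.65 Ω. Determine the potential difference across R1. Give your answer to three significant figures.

Total series resistance ΣR = 2.62 + 1.64 + 4.65 = 8.910 Ω.
Voltage divider: V = V_in · (2.620 / 8.910) = 21.5 × 0.2941 = 6.322 V.

V ≈ 6.32 V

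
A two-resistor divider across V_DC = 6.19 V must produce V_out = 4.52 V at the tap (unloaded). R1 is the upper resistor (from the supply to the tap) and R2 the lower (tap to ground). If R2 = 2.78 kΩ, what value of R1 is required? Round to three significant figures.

R1 ≈ 1.03 kΩ

V_out/V_DC = R2/(R1+R2) = 0.7302.
R1 = R2·(1/k − 1) = 2.78 × 0.3695 = 1.027 kΩ.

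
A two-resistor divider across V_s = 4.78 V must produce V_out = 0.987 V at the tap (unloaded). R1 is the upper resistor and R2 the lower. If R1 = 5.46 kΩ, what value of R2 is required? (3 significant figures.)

Required fraction k = V_out/V_s = 0.2065.
R2 = R1 · 0.2065/(1 − 0.2065) = 1.421 kΩ.

R2 ≈ 1.42 kΩ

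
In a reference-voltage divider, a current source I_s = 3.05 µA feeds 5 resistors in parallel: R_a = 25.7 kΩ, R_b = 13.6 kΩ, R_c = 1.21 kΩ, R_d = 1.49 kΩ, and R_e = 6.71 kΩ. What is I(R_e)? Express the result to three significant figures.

I ≈ 0.258 µA

ΣG = 1/25.7 + 1/13.6 + 1/1.21 + 1/1.49 + 1/6.71 = 1.759.
R_e takes the fraction G_k/ΣG = 0.1490/1.759 = 0.08472, so I = 3.05 × 0.08472 = 0.2584 µA.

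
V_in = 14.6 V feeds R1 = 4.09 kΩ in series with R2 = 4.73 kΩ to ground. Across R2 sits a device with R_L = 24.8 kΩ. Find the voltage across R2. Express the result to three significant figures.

V_out ≈ 7.19 V

The load sits in parallel with R2, giving an effective lower resistance R2' = R2·R_L/(R2+R_L) = 3.972 kΩ.
Then V_out = V_in · R2'/(R1 + R2') = 14.6 × 3.972/8.062 = 7.193 V.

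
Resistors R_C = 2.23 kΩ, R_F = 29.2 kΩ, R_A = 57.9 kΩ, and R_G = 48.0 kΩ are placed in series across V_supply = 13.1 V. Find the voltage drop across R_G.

ΣR = 2.23 + 29.2 + 57.9 + 48.0 = 137.3 kΩ.
By the voltage-divider rule, V = 13.1 × 48.00/137.3 = 4.579 V.

V ≈ 4.58 V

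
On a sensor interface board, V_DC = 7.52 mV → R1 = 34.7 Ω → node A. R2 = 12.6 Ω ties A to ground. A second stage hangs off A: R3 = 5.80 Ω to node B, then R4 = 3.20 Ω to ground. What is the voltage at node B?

V_B ≈ 0.351 mV

Node A sees R2 in parallel with the series input of stage 2, R3 + R4 = 9.000 Ω.
R2 ‖ (R3+R4) = 5.250 Ω.
So V_A = 7.52 × 0.1314 = 0.9882 mV.
Then the unloaded second divider: V_B = V_A × R4/(R3+R4) = 0.9882 × 0.3556 = 0.3514 mV.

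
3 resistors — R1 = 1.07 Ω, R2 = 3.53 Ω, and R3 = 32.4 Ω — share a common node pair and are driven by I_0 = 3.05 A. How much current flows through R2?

Conductances: ΣG = 1/1.07 + 1/3.53 + 1/32.4 = 1.249 (1/Ω).
By the current-divider rule, I = I_0 · G_k/ΣG = 3.05 × 0.2269 = 0.6919 A.

I ≈ 0.692 A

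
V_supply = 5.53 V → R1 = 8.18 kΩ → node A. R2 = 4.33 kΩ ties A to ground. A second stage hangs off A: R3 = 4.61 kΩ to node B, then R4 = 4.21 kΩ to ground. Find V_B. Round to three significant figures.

V_B ≈ 0.692 V

Looking into the second stage from A: R3 + R4 = 8.820 kΩ appears in parallel with R2.
R2 ‖ (R3+R4) = 2.904 kΩ.
First divider: V_A = V_supply · 2.904/(8.18 + 2.904) = 1.449 V.
Then the unloaded second divider: V_B = V_A × R4/(R3+R4) = 1.449 × 0.4773 = 0.6916 V.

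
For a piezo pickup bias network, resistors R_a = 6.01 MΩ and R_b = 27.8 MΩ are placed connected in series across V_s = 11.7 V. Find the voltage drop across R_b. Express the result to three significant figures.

V ≈ 9.62 V

Series total: ΣR = 6.01 + 27.8 = 33.81 MΩ.
By the voltage-divider rule, V = 11.7 × 27.80/33.81 = 9.620 V.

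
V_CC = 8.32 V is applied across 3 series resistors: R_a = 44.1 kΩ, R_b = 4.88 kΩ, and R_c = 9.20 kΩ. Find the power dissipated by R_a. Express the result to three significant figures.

Series current I = V_CC/ΣR = 8.32/58.18 = 0.1430 mA.
P(R_a) = I²·R_a = (0.1430)² × 44.1 = 0.9019 mW.

P ≈ 0.902 mW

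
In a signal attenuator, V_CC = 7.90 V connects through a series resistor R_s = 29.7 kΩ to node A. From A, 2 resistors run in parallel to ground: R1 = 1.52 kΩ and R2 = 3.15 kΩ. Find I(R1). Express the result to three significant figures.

I ≈ 0.173 mA

Equivalent of the parallel group: R_p = 1.025 kΩ.
V_A by voltage divider: V_A = 7.90 × 1.025/(29.7 + 1.025) = 0.2636 V.
Branch current I = V_A/R1 = 0.2636/1.52 = 0.1734 mA.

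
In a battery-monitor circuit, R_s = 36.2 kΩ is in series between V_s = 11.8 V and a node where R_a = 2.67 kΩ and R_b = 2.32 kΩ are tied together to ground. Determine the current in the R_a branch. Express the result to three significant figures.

Equivalent of the parallel group: R_p = 1.241 kΩ.
V_A = 11.8 × 1.241/37.44 = 0.3912 V.
Branch current I = V_A/R_a = 0.3912/2.67 = 0.1465 mA.

I ≈ 0.147 mA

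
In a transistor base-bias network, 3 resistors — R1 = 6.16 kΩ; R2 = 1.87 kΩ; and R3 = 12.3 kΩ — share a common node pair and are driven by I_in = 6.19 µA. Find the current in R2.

I ≈ 4.25 µA

Conductances: ΣG = 1/6.16 + 1/1.87 + 1/12.3 = 0.7784 (1/kΩ).
R2 takes the fraction G_k/ΣG = 0.5348/0.7784 = 0.6870, so I = 6.19 × 0.6870 = 4.253 µA.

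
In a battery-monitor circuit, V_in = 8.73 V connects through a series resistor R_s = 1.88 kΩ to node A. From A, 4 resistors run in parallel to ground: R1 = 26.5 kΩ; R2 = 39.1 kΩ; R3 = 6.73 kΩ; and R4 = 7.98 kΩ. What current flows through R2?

I ≈ 0.137 mA

Combine the parallel branches: R_p = (1/26.5 + 1/39.1 + 1/6.73 + 1/7.98)⁻¹ = 2.965 kΩ.
V_A = 8.73 × 2.965/4.845 = 5.343 V.
I(R2) = V_A / R2 = 5.343/39.1 = 0.1366 mA.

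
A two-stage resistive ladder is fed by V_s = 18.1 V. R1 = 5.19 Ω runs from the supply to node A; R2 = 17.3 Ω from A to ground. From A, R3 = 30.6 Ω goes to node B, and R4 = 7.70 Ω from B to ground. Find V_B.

V_B ≈ 2.53 V

Looking into the second stage from A: R3 + R4 = 38.30 Ω appears in parallel with R2.
R2 ‖ (R3+R4) = 11.92 Ω.
V_A = 18.1 × 11.92/(5.19 + 11.92) = 12.61 V.
Then the unloaded second divider: V_B = V_A × R4/(R3+R4) = 12.61 × 0.2010 = 2.535 V.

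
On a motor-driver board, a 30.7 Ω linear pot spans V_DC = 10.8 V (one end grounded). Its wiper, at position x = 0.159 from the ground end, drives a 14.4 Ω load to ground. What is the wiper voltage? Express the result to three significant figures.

The pot divides into 25.82 Ω above the wiper and 4.881 Ω below.
Lower segment in parallel with the load: 4.881 ‖ 14.4 = 3.646 Ω.
Loaded-divider output: V_out = 10.8 × 0.1237 = 1.336 V.

V_out ≈ 1.34 V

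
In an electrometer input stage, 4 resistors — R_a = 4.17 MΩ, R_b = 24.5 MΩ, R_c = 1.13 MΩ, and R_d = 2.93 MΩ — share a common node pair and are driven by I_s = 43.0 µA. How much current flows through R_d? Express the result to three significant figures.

Conductances: ΣG = 1/4.17 + 1/24.5 + 1/1.13 + 1/2.93 = 1.507 (1/MΩ).
R_d takes the fraction G_k/ΣG = 0.3413/1.507 = 0.2265, so I = 43.0 × 0.2265 = 9.739 µA.

I ≈ 9.74 µA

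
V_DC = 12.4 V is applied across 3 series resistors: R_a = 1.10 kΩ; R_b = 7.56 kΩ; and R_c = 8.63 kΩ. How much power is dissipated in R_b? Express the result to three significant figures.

P ≈ 3.89 mW

The common current is I = 12.4/17.29 = 0.7172 mA.
P = I²R = 0.5143 × 7.56 = 3.888 mW.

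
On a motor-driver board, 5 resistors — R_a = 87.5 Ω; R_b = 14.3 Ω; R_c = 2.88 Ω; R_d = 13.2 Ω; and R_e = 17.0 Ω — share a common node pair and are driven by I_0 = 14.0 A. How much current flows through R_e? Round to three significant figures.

I ≈ 1.46 A

Conductances: ΣG = 1/87.5 + 1/14.3 + 1/2.88 + 1/13.2 + 1/17.0 = 0.5632 (1/Ω).
Current divider: I(R_e) = I_0 · G_k/ΣG = 14.0 × (0.05882/0.5632) = 14.0 × 0.1045 = 1.462 A.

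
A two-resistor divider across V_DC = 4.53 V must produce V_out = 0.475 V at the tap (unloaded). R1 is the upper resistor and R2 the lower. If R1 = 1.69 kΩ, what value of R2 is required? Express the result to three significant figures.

R2 ≈ 0.198 kΩ

The divider ratio is R2/(R1+R2) = 0.475/4.53 = 0.1049.
R2 = R1 · 0.1049/(1 − 0.1049) = 0.1980 kΩ.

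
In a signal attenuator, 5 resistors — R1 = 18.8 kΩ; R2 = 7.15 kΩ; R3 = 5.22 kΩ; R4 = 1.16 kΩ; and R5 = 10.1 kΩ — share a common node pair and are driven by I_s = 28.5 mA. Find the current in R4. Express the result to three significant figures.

Conductances: ΣG = 1/18.8 + 1/7.15 + 1/5.22 + 1/1.16 + 1/10.1 = 1.346 (1/kΩ).
R4 takes the fraction G_k/ΣG = 0.8621/1.346 = 0.6406, so I = 28.5 × 0.6406 = 18.26 mA.

I ≈ 18.3 mA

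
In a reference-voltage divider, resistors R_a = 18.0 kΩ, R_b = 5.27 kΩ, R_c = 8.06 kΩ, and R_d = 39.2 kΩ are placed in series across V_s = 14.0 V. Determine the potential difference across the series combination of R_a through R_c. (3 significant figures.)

ΣR = 18.0 + 5.27 + 8.06 + 39.2 = 70.53 kΩ.
R_{R_a..R_c} = 18.0 + 5.27 + 8.06 = 31.33 kΩ.
V = V_s · R/ΣR = 14.0 × 0.4442 = 6.219 V.

V ≈ 6.22 V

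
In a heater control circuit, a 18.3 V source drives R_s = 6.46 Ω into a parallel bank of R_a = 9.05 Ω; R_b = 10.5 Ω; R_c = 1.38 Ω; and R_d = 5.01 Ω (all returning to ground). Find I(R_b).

I ≈ 0.210 A

Parallel bank: R_p = 1/(1/9.05 + 1/10.5 + 1/1.38 + 1/5.01) = 0.8850 Ω.
Node voltage V_A = V_s · R_p/(R_s + R_p) = 18.3 × 0.1205 = 2.205 V.
I(R_b) = V_A / R_b = 2.205/10.5 = 0.2100 A.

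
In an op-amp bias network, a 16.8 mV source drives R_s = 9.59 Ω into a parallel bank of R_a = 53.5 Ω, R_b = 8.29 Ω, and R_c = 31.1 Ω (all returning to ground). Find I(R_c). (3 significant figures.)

I ≈ 0.204 mA

Parallel bank: R_p = 1/(1/53.5 + 1/8.29 + 1/31.1) = 5.832 Ω.
Node voltage V_A = V_DC · R_p/(R_s + R_p) = 16.8 × 0.3782 = 6.353 mV.
Branch current I = V_A/R_c = 6.353/31.1 = 0.2043 mA.
(Equivalently: I_total = 1.089 mA, then current-divider fraction G_k/ΣG = 0.1875.)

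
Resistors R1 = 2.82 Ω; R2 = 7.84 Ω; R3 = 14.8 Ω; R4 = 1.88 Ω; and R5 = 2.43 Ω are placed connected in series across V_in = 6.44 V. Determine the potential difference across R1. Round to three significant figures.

Series total: ΣR = 2.82 + 7.84 + 14.8 + 1.88 + 2.43 = 29.77 Ω.
V = V_in · R/ΣR = 6.44 × 0.09473 = 0.6100 V.

V ≈ 0.610 V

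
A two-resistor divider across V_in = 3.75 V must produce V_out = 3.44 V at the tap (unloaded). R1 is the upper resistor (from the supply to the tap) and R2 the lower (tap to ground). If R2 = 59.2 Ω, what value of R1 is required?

R1 ≈ 5.33 Ω

V_out/V_in = R2/(R1+R2) = 0.9173.
So R1 = R2 · (V_in/V_out − 1) = 59.2 × (3.75/3.44 − 1) = 59.2 × 0.09012 = 5.335 Ω.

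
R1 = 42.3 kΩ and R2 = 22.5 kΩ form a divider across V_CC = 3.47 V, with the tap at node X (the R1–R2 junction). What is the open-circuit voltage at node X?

V_th ≈ 1.20 V

With X open, the divider is unloaded: V_th = 3.47 × 22.5/64.80 = 1.205 V.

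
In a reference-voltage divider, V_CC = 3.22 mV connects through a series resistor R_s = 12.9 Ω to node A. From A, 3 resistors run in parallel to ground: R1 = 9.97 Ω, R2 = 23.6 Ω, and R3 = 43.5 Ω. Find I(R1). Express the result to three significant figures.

Equivalent of the parallel group: R_p = 6.036 Ω.
Node voltage V_A = V_CC · R_p/(R_s + R_p) = 3.22 × 0.3188 = 1.026 mV.
I(R1) = V_A / R1 = 1.026/9.97 = 0.1030 mA.
(Check via current divider: I_total = 0.1700 mA; share G_k/ΣG = 0.6055 → same result.)

I ≈ 0.103 mA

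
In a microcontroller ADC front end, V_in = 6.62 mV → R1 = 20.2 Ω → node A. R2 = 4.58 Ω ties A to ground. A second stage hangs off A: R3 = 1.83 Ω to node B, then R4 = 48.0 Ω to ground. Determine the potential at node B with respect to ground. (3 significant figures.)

The second stage (R3 + R4 = 49.83 Ω) loads node A in parallel with R2.
R2 ‖ (R3+R4) = 4.194 Ω.
V_A = 6.62 × 4.194/(20.2 + 4.194) = 1.138 mV.
Stage 2 is unloaded, so V_B = V_A · R4/(R3+R4) = 1.138 × 48.0/49.83 = 1.096 mV.

V_B ≈ 1.10 mV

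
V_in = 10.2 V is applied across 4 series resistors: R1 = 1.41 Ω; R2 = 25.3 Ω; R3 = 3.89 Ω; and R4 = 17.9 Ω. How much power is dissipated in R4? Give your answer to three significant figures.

Series current I = V_in/ΣR = 10.2/48.50 = 0.2103 A.
P = I²R = 0.04423 × 17.9 = 0.7917 W.

P ≈ 0.792 W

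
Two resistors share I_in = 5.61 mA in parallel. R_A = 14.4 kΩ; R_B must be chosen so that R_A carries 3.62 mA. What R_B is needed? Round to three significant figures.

In a two-way split, I_A/I_in = R_B/(R_A + R_B).
With f = 0.6453, R_B = R_A · f/(1−f) = 14.4 × 1.819 = 26.19 kΩ.

R_B ≈ 26.2 kΩ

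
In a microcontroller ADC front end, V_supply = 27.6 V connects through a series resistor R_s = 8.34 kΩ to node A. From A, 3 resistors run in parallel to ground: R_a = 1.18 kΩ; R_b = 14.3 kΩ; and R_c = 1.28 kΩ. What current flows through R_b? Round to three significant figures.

I ≈ 0.127 mA

Combine the parallel branches: R_p = (1/1.18 + 1/14.3 + 1/1.28)⁻¹ = 0.5887 kΩ.
Node voltage V_A = V_supply · R_p/(R_s + R_p) = 27.6 × 0.06593 = 1.820 V.
I(R_b) = V_A / R_b = 1.820/14.3 = 0.1273 mA.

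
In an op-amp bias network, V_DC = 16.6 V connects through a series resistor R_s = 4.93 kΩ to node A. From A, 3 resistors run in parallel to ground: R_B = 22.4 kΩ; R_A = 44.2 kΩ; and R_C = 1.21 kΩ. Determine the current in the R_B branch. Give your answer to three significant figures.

I ≈ 0.137 mA

Parallel bank: R_p = 1/(1/22.4 + 1/44.2 + 1/1.21) = 1.119 kΩ.
Node voltage V_A = V_DC · R_p/(R_s + R_p) = 16.6 × 0.1850 = 3.071 V.
I(R_B) = V_A / R_B = 3.071/22.4 = 0.1371 mA.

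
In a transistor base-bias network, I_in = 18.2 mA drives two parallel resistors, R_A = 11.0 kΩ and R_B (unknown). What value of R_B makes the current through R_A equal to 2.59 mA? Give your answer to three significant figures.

R_B ≈ 1.83 kΩ

In a two-way split, I_A/I_in = R_B/(R_A + R_B).
2.59/18.2 = R_B/(R_A + R_B) → R_B = R_A · (0.1423)/(1 − 0.1423) = 11.0 × 0.1659 = 1.825 kΩ.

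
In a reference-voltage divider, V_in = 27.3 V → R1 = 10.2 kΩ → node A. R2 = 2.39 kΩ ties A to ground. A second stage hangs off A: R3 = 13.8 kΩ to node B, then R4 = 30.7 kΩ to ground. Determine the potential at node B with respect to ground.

Looking into the second stage from A: R3 + R4 = 44.50 kΩ appears in parallel with R2.
R2 ‖ (R3+R4) = 2.268 kΩ.
So V_A = 27.3 × 0.1819 = 4.966 V.
Then the unloaded second divider: V_B = V_A × R4/(R3+R4) = 4.966 × 0.6899 = 3.426 V.

V_B ≈ 3.43 V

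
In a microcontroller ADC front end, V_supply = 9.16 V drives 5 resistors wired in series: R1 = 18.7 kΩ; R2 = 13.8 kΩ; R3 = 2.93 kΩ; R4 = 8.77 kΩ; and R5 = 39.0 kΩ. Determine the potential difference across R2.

Total series resistance ΣR = 18.7 + 13.8 + 2.93 + 8.77 + 39.0 = 83.20 kΩ.
By the voltage-divider rule, V = 9.16 × 13.80/83.20 = 1.519 V.

V ≈ 1.52 V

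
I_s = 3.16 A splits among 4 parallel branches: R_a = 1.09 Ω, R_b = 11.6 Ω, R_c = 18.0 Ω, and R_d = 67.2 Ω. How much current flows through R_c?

I ≈ 0.163 A

Total conductance ΣG = 1/1.09 + 1/11.6 + 1/18.0 + 1/67.2 = 1.074 (units of 1/Ω).
Current divider: I(R_c) = I_s · G_k/ΣG = 3.16 × (0.05556/1.074) = 3.16 × 0.05172 = 0.1634 A.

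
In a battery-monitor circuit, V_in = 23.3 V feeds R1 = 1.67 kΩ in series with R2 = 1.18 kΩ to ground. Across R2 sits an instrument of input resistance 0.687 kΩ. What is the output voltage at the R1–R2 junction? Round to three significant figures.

First combine the lower leg with the load: R2 ‖ R_L = 0.4342 kΩ.
Voltage divider with the loaded lower leg: V_out = 23.3 × 0.4342/(1.67 + 0.4342) = 23.3 × 0.2064 = 4.808 V.

V_out ≈ 4.81 V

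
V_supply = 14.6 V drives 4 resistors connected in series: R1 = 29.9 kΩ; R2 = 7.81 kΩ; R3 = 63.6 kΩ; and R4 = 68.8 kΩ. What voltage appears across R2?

Total series resistance ΣR = 29.9 + 7.81 + 63.6 + 68.8 = 170.1 kΩ.
V = V_supply · R/ΣR = 14.6 × 0.04591 = 0.6703 V.

V ≈ 0.670 V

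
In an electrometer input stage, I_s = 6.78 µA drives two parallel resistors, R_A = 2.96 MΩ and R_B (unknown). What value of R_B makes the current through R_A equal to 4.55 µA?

R_B ≈ 6.04 MΩ

In a two-way split, I_A/I_s = R_B/(R_A + R_B).
4.55/6.78 = R_B/(R_A + R_B) → R_B = R_A · (0.6711)/(1 − 0.6711) = 2.96 × 2.040 = 6.039 MΩ.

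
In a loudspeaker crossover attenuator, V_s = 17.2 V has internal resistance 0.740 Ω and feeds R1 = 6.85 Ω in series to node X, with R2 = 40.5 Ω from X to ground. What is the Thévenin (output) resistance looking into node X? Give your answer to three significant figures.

R_th ≈ 6.39 Ω

R1' = 0.740 + 6.85 = 7.590 Ω (source resistance + R1).
Looking into X with the source shorted: R_th = R1'·R2/(R1'+R2) = 7.590 × 40.5/48.09 = 6.392 Ω.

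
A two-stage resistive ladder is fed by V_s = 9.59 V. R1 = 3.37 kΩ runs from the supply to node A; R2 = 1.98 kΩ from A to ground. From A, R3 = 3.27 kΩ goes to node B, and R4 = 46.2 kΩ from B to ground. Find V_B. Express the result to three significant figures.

Node A sees R2 in parallel with the series input of stage 2, R3 + R4 = 49.47 kΩ.
R2 ‖ (R3+R4) = 1.904 kΩ.
So V_A = 9.59 × 0.3610 = 3.462 V.
V_B = V_A × 0.9339 = 3.233 V.

V_B ≈ 3.23 V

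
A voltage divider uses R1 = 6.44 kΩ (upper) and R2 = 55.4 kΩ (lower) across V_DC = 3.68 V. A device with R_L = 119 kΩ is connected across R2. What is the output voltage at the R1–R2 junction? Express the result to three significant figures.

First combine the lower leg with the load: R2 ‖ R_L = 37.80 kΩ.
Voltage divider with the loaded lower leg: V_out = 3.68 × 37.80/(6.44 + 37.80) = 3.68 × 0.8544 = 3.144 V.

V_out ≈ 3.14 V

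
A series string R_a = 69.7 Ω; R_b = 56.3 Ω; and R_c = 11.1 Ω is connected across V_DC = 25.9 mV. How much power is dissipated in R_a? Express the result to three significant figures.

P ≈ 2.49 µW

Series current I = V_DC/ΣR = 25.9/137.1 = 0.1889 mA.
P = I²R = 0.03569 × 69.7 = 2.487 µW.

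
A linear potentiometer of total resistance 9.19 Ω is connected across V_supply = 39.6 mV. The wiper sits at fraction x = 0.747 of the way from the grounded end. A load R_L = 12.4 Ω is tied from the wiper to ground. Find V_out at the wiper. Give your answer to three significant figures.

The pot divides into 2.325 Ω above the wiper and 6.865 Ω below.
R_L loads the lower segment: effective lower R = 4.419 Ω.
V_out = 39.6 × 4.419/(2.325 + 4.419) = 25.95 mV.

V_out ≈ 25.9 mV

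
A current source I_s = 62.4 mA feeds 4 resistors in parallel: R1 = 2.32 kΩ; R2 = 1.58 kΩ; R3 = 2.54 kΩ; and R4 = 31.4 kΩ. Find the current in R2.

I ≈ 26.5 mA

Total conductance ΣG = 1/2.32 + 1/1.58 + 1/2.54 + 1/31.4 = 1.489 (units of 1/kΩ).
R2 takes the fraction G_k/ΣG = 0.6329/1.489 = 0.4249, so I = 62.4 × 0.4249 = 26.51 mA.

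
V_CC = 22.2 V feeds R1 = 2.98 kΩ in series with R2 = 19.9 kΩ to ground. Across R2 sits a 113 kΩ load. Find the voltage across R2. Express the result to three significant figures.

V_out ≈ 18.9 V

First combine the lower leg with the load: R2 ‖ R_L = 16.92 kΩ.
Now apply the divider: V_out = 22.2 × 0.8503 = 18.88 V.
(Unloaded it would be 19.3 V; the load pulls it down.)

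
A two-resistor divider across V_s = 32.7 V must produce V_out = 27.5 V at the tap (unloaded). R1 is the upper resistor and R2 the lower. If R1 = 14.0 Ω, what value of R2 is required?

R2 ≈ 74.0 Ω

The divider ratio is R2/(R1+R2) = 27.5/32.7 = 0.8410.
So R2 = R1 · V_out/(V_s − V_out) = 14.0 × 27.5/(32.7 − 27.5) = 14.0 × 5.288 = 74.04 Ω.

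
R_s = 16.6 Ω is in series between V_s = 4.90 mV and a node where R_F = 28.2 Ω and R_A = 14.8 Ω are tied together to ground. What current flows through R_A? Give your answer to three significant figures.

I ≈ 0.122 mA

Combine the parallel branches: R_p = (1/28.2 + 1/14.8)⁻¹ = 9.706 Ω.
V_A = 4.90 × 9.706/26.31 = 1.808 mV.
I(R_A) = V_A / R_A = 1.808/14.8 = 0.1222 mA.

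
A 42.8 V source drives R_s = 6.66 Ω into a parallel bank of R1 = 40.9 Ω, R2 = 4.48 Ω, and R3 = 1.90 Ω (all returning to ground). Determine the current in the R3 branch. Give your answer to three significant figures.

I ≈ 3.66 A

Equivalent of the parallel group: R_p = 1.292 Ω.
Node voltage V_A = V_supply · R_p/(R_s + R_p) = 42.8 × 0.1625 = 6.954 V.
Branch current I = V_A/R3 = 6.954/1.90 = 3.660 A.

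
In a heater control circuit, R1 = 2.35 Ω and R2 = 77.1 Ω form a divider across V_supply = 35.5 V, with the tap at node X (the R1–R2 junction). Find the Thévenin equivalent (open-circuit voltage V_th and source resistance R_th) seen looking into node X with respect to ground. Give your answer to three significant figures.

With X open, the divider is unloaded: V_th = 35.5 × 77.1/79.45 = 34.45 V.
Looking into X with the source shorted: R_th = R1·R2/(R1+R2) = 2.350 × 77.1/79.45 = 2.280 Ω.

V_th ≈ 34.4 V, R_th ≈ 2.28 Ω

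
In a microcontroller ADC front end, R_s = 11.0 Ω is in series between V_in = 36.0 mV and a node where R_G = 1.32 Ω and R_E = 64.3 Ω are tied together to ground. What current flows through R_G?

I ≈ 2.87 mA

Equivalent of the parallel group: R_p = 1.293 Ω.
Node voltage V_A = V_in · R_p/(R_s + R_p) = 36.0 × 0.1052 = 3.788 mV.
I(R_G) = V_A / R_G = 3.788/1.32 = 2.869 mA.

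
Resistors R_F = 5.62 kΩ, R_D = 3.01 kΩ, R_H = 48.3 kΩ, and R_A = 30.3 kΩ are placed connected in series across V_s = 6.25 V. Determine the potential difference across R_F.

V ≈ 0.403 V

Total series resistance ΣR = 5.62 + 3.01 + 48.3 + 30.3 = 87.23 kΩ.
By the voltage-divider rule, V = 6.25 × 5.620/87.23 = 0.4027 V.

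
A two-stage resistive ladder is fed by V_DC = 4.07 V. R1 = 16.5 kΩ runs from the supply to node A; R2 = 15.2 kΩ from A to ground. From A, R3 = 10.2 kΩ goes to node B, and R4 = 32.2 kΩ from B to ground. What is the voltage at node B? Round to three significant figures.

V_B ≈ 1.25 V

Node A sees R2 in parallel with the series input of stage 2, R3 + R4 = 42.40 kΩ.
R2 ‖ (R3+R4) = 11.19 kΩ.
V_A = 4.07 × 11.19/(16.5 + 11.19) = 1.645 V.
Stage 2 is unloaded, so V_B = V_A · R4/(R3+R4) = 1.645 × 32.2/42.40 = 1.249 V.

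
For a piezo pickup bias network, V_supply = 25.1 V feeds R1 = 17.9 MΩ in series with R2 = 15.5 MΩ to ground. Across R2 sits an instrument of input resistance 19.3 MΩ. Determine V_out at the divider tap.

V_out ≈ 8.14 V

The load sits in parallel with R2, giving an effective lower resistance R2' = R2·R_L/(R2+R_L) = 8.596 MΩ.
Then V_out = V_supply · R2'/(R1 + R2') = 25.1 × 8.596/26.50 = 8.143 V.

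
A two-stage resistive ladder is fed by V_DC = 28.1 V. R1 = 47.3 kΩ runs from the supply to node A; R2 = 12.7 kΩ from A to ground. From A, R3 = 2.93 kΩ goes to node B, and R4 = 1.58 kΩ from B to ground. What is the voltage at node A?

V_A ≈ 1.85 V

Looking into the second stage from A: R3 + R4 = 4.510 kΩ appears in parallel with R2.
Effective lower resistance at A: R2 ‖ 4.510 = 3.328 kΩ.
First divider: V_A = V_DC · 3.328/(47.3 + 3.328) = 1.847 V.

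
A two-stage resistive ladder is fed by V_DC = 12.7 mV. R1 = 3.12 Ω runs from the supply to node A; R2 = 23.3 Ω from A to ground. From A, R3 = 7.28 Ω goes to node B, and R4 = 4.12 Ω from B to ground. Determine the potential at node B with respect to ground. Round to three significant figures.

V_B ≈ 3.26 mV

The second stage (R3 + R4 = 11.40 Ω) loads node A in parallel with R2.
R2 ‖ (R3+R4) = 7.655 Ω.
So V_A = 12.7 × 0.7104 = 9.023 mV.
V_B = V_A × 0.3614 = 3.261 mV.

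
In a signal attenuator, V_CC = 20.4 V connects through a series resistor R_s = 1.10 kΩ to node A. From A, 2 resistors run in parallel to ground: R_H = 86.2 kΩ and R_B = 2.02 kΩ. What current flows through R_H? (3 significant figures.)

I ≈ 0.152 mA

Combine the parallel branches: R_p = (1/86.2 + 1/2.02)⁻¹ = 1.974 kΩ.
V_A by voltage divider: V_A = 20.4 × 1.974/(1.10 + 1.974) = 13.10 V.
Branch current I = V_A/R_H = 13.10/86.2 = 0.1520 mA.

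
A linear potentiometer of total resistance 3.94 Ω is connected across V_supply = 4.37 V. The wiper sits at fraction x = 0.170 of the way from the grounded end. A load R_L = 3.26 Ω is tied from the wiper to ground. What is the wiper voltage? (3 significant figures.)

Split the track: R_lower = x·R_p = 0.6698 Ω, R_upper = (1−x)·R_p = 3.270 Ω.
(x·R_p) ‖ R_L = 0.5556 Ω.
V_out = 4.37 × 0.5556/(3.270 + 0.5556) = 0.6347 V.
(Unloaded: V_out = x·V_supply = 0.743 V.)

V_out ≈ 0.635 V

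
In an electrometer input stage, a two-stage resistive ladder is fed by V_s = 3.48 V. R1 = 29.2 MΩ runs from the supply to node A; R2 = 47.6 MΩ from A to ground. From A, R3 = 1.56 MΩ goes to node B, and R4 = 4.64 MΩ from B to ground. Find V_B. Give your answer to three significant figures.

Node A sees R2 in parallel with the series input of stage 2, R3 + R4 = 6.200 MΩ.
Effective lower resistance at A: R2 ‖ 6.200 = 5.486 MΩ.
So V_A = 3.48 × 0.1581 = 0.5504 V.
V_B = V_A × 0.7484 = 0.4119 V.

V_B ≈ 0.412 V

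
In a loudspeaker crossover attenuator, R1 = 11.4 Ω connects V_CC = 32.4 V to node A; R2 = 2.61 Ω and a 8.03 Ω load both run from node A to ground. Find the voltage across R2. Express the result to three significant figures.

R2 ‖ R_L = (2.61 × 8.03)/(2.61 + 8.03) = 1.970 Ω.
Now apply the divider: V_out = 32.4 × 0.1473 = 4.773 V.
(Unloaded it would be 6.04 V; the load pulls it down.)

V_out ≈ 4.77 V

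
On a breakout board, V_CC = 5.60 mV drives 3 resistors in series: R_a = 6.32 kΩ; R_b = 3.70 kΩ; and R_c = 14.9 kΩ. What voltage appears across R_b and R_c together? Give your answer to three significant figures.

Total series resistance ΣR = 6.32 + 3.70 + 14.9 = 24.92 kΩ.
R_{R_b..R_c} = 3.70 + 14.9 = 18.60 kΩ.
Voltage divider: V = V_CC · (18.60 / 24.92) = 5.60 × 0.7464 = 4.180 mV.

V ≈ 4.18 mV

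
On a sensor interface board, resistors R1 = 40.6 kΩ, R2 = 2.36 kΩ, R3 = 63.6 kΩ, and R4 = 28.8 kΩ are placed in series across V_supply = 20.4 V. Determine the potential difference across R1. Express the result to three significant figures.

V ≈ 6.12 V

Total series resistance ΣR = 40.6 + 2.36 + 63.6 + 28.8 = 135.4 kΩ.
V = V_supply · R/ΣR = 20.4 × 0.2999 = 6.119 V.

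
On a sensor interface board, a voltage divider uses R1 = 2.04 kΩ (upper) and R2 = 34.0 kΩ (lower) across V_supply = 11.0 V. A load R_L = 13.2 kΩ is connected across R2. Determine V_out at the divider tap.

V_out ≈ 9.06 V

First combine the lower leg with the load: R2 ‖ R_L = 9.508 kΩ.
Then V_out = V_supply · R2'/(R1 + R2') = 11.0 × 9.508/11.55 = 9.057 V.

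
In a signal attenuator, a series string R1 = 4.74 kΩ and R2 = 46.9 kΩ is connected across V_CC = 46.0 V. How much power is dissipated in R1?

ΣR = 51.64 kΩ → I = 46.0/51.64 = 0.8908 mA.
P(R1) = I²·R1 = (0.8908)² × 4.74 = 3.761 mW.

P ≈ 3.76 mW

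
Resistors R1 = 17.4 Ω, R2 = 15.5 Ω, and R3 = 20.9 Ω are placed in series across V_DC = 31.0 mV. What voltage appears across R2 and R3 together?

V ≈ 21.0 mV

Total series resistance ΣR = 17.4 + 15.5 + 20.9 = 53.80 Ω.
R_{R2..R3} = 15.5 + 20.9 = 36.40 Ω.
V = V_DC · R/ΣR = 31.0 × 0.6766 = 20.97 mV.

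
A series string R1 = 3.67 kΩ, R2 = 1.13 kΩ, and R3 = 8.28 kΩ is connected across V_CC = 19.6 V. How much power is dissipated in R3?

Series current I = V_CC/ΣR = 19.6/13.08 = 1.498 mA.
P = I²R = 2.245 × 8.28 = 18.59 mW.

P ≈ 18.6 mW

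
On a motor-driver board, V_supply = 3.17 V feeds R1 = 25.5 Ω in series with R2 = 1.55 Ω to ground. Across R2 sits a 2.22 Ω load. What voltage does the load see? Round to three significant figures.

R2 ‖ R_L = (1.55 × 2.22)/(1.55 + 2.22) = 0.9127 Ω.
Then V_out = V_supply · R2'/(R1 + R2') = 3.17 × 0.9127/26.41 = 0.1095 V.

V_out ≈ 0.110 V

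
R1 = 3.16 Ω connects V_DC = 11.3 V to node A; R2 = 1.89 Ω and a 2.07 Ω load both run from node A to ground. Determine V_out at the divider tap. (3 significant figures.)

R2 ‖ R_L = (1.89 × 2.07)/(1.89 + 2.07) = 0.9880 Ω.
Voltage divider with the loaded lower leg: V_out = 11.3 × 0.9880/(3.16 + 0.9880) = 11.3 × 0.2382 = 2.691 V.
(Unloaded it would be 4.23 V; the load pulls it down.)

V_out ≈ 2.69 V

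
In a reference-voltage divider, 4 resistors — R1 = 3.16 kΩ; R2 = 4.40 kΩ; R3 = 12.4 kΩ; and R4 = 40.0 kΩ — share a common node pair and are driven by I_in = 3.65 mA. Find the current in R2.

Total conductance ΣG = 1/3.16 + 1/4.40 + 1/12.4 + 1/40.0 = 0.6494 (units of 1/kΩ).
R2 takes the fraction G_k/ΣG = 0.2273/0.6494 = 0.3500, so I = 3.65 × 0.3500 = 1.277 mA.

I ≈ 1.28 mA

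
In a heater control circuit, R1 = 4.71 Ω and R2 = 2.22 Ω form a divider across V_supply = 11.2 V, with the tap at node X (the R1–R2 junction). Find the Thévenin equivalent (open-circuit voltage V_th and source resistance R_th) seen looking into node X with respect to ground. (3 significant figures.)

With X open, the divider is unloaded: V_th = 11.2 × 2.22/6.930 = 3.588 V.
Looking into X with the source shorted: R_th = R1·R2/(R1+R2) = 4.710 × 2.22/6.930 = 1.509 Ω.

V_th ≈ 3.59 V, R_th ≈ 1.51 Ω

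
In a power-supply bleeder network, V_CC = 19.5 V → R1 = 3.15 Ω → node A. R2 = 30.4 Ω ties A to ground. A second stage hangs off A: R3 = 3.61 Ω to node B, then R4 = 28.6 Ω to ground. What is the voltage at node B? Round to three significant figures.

The second stage (R3 + R4 = 32.21 Ω) loads node A in parallel with R2.
Effective lower resistance at A: R2 ‖ 32.21 = 15.64 Ω.
So V_A = 19.5 × 0.8324 = 16.23 V.
V_B = V_A × 0.8879 = 14.41 V.

V_B ≈ 14.4 V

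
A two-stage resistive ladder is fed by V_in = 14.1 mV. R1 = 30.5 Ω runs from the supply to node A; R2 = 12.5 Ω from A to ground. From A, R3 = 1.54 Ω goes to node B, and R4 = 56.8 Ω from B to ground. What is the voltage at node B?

V_B ≈ 3.46 mV

The second stage (R3 + R4 = 58.34 Ω) loads node A in parallel with R2.
R2 ‖ (R3+R4) = 10.29 Ω.
So V_A = 14.1 × 0.2523 = 3.558 mV.
V_B = V_A × 0.9736 = 3.464 mV.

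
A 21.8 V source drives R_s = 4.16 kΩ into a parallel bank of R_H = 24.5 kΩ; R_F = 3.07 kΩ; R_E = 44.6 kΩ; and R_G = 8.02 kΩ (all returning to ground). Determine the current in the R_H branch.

Combine the parallel branches: R_p = (1/24.5 + 1/3.07 + 1/44.6 + 1/8.02)⁻¹ = 1.947 kΩ.
V_A by voltage divider: V_A = 21.8 × 1.947/(4.16 + 1.947) = 6.950 V.
Branch current I = V_A/R_H = 6.950/24.5 = 0.2837 mA.

I ≈ 0.284 mA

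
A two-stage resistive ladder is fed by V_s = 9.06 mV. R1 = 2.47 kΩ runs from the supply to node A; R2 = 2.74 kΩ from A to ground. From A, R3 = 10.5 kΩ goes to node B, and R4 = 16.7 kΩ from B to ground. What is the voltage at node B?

Looking into the second stage from A: R3 + R4 = 27.20 kΩ appears in parallel with R2.
R2 ‖ (R3+R4) = 2.489 kΩ.
So V_A = 9.06 × 0.5019 = 4.548 mV.
Stage 2 is unloaded, so V_B = V_A · R4/(R3+R4) = 4.548 × 16.7/27.20 = 2.792 mV.

V_B ≈ 2.79 mV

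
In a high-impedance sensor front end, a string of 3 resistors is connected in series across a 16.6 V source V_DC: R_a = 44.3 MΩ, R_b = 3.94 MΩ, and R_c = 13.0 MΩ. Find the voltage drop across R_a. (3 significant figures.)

ΣR = 44.3 + 3.94 + 13.0 = 61.24 MΩ.
Voltage divider: V = V_DC · (44.30 / 61.24) = 16.6 × 0.7234 = 12.01 V.

V ≈ 12.0 V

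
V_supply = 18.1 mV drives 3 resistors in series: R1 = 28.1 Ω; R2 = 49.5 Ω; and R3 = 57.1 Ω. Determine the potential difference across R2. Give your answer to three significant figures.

V ≈ 6.65 mV

ΣR = 28.1 + 49.5 + 57.1 = 134.7 Ω.
By the voltage-divider rule, V = 18.1 × 49.50/134.7 = 6.651 mV.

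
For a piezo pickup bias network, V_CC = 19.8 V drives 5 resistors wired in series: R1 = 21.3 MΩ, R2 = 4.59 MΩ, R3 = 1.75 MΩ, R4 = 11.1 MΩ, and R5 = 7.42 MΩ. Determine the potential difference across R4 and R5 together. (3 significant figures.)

Series total: ΣR = 21.3 + 4.59 + 1.75 + 11.1 + 7.42 = 46.16 MΩ.
R_{R4..R5} = 11.1 + 7.42 = 18.52 MΩ.
By the voltage-divider rule, V = 19.8 × 18.52/46.16 = 7.944 V.

V ≈ 7.94 V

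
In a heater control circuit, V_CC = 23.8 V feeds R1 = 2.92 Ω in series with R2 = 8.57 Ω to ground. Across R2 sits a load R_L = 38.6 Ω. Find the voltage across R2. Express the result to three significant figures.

The load sits in parallel with R2, giving an effective lower resistance R2' = R2·R_L/(R2+R_L) = 7.013 Ω.
Then V_out = V_CC · R2'/(R1 + R2') = 23.8 × 7.013/9.933 = 16.80 V.

V_out ≈ 16.8 V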